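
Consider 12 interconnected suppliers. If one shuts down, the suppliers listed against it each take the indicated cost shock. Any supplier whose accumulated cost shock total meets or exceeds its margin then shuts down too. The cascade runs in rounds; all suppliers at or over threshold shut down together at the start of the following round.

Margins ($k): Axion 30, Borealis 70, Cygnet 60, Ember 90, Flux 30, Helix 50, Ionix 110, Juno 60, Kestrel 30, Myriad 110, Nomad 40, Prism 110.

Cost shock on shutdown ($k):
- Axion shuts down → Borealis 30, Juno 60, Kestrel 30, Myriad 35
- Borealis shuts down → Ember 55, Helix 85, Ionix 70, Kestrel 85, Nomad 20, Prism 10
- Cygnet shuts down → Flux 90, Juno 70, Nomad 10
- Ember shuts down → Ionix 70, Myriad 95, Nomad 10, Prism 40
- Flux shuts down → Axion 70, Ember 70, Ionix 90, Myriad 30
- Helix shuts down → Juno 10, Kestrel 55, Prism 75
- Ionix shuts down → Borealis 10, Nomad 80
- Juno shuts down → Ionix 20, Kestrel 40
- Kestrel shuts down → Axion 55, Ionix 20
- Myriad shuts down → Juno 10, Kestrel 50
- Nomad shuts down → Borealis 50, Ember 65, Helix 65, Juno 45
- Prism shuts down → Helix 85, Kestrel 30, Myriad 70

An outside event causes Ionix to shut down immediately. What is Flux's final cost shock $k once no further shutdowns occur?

0

Round 1 — Ionix shuts down (initial).
  Borealis: +10 → 10 < 70
  Nomad: +80 → 80 ≥ 40
Round 2 — Nomad shuts down.
  Borealis: +50 → 60 < 70
  Ember: +65 → 65 < 90
  Helix: +65 → 65 ≥ 50
  Juno: +45 → 45 < 60
Round 3 — Helix shuts down.
  Juno: +10 → 55 < 60
  Kestrel: +55 → 55 ≥ 30
  Prism: +75 → 75 < 110
Round 4 — Kestrel shuts down.
  Axion: +55 → 55 ≥ 30
Round 5 — Axion shuts down.
  Borealis: +30 → 90 ≥ 70
  Juno: +60 → 115 ≥ 60
  Myriad: +35 → 35 < 110
Round 6 — Borealis, Juno shut down.
  Ember: +55 → 120 ≥ 90
  Prism: +10 → 85 < 110
Round 7 — Ember shuts down.
  Myriad: +95 → 130 ≥ 110
  Prism: +40 → 125 ≥ 110
Round 8 — Myriad, Prism shut down.
No further shutdowns.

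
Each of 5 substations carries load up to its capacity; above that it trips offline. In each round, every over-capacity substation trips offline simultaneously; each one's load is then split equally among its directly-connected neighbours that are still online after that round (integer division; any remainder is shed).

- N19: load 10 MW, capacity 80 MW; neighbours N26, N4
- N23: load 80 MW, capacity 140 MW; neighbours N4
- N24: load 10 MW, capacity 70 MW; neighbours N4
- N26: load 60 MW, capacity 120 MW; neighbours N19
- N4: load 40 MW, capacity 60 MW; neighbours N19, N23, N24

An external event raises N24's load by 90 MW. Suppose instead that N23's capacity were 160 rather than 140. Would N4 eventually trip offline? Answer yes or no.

yes

With N23's capacity at 160:
Round 1 — N24 at 100 > 70. N24 trips offline.
  N24 sheds 100 MW to N4: 100 each.
    N4: 40+100 = 140 > 60
Round 2 — N4 trips offline.
  N4 sheds 140 MW to N19, N23: 70 each.
    N19: 10+70 = 80 ≤ 80
    N23: 80+70 = 150 ≤ 160
No further trips.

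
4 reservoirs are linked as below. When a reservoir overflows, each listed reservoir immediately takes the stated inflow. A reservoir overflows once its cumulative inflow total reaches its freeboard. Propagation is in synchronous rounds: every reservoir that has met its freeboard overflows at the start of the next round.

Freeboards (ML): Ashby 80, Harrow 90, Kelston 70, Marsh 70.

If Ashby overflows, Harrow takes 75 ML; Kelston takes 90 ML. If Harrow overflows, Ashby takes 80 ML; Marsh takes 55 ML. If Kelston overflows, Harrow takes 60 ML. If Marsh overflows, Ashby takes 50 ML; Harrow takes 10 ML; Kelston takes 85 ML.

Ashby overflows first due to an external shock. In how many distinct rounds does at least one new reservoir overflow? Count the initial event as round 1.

3

Round 1 — Ashby overflows (initial).
  Harrow: +75 → 75 < 90
  Kelston: +90 → 90 ≥ 70
Round 2 — Kelston overflows.
  Harrow: +60 → 135 ≥ 90
Round 3 — Harrow overflows.
  Marsh: +55 → 55 < 70
No further overflows.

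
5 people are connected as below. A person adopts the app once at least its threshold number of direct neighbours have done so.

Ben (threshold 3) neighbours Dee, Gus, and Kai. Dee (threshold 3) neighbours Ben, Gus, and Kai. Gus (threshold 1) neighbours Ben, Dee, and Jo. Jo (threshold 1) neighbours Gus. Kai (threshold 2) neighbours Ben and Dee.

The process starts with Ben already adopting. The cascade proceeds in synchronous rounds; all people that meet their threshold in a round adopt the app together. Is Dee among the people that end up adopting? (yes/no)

no

Round 1 — Ben adopts the app (initial).
Round 2 — checking thresholds:
  Dee: 1 of 3 neighbours < 3, below threshold.
  Gus: 1 of 3 neighbours ≥ 1, adopts the app.
  Kai: 1 of 2 neighbours < 2, below threshold.
Round 3 — checking thresholds:
  Dee: 2 of 3 neighbours < 3, below threshold.
  Jo: 1 of 1 neighbours ≥ 1, adopts the app.
  Kai: 1 of 2 neighbours < 2, below threshold.
Round 4 — no new adoptions; cascade stops.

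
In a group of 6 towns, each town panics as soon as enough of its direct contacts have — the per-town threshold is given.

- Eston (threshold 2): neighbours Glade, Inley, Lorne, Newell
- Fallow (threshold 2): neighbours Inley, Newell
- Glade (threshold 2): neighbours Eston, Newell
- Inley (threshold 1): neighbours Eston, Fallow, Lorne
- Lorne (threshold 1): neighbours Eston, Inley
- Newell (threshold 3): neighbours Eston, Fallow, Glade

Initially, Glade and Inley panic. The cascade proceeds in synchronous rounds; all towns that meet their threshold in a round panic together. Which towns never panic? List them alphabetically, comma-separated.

Round 1 — Glade, Inley panic (initial).
Round 2 — checking thresholds:
  Eston: 2 of 4 neighbours ≥ 2, panics.
  Fallow: 1 of 2 neighbours < 2, holds.
  Lorne: 1 of 2 neighbours ≥ 1, panics.
  Newell: 1 of 3 neighbours < 3, holds.
Round 3 — no new panics; cascade stops.

Fallow, Newell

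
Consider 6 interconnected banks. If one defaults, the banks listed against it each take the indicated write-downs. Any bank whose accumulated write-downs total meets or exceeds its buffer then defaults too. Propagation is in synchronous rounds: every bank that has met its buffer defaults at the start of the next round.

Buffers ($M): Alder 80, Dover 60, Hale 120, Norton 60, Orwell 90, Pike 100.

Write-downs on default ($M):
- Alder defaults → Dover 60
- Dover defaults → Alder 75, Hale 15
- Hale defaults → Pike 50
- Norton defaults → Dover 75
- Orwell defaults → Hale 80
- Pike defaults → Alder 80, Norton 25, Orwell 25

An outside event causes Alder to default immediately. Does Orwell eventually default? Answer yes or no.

no

Round 1 — Alder defaults (initial).
  Dover: +60 → 60 ≥ 60
Round 2 — Dover defaults.
  Hale: +15 → 15 < 120
No further defaults.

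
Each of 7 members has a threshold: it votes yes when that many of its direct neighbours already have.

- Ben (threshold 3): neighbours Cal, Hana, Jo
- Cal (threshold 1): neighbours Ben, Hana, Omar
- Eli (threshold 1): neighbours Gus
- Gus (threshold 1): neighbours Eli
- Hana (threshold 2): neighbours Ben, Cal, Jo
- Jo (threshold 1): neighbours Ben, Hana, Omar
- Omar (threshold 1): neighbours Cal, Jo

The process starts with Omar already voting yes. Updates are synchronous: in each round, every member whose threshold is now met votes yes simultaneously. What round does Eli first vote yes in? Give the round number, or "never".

never

Round 1 — Omar votes yes (initial).
Round 2 — checking thresholds:
  Cal: 1 of 3 neighbours ≥ 1, votes yes.
  Jo: 1 of 3 neighbours ≥ 1, votes yes.
Round 3 — checking thresholds:
  Ben: 2 of 3 neighbours < 3, below threshold.
  Hana: 2 of 3 neighbours ≥ 2, votes yes.
Round 4 — checking thresholds:
  Ben: 3 of 3 neighbours ≥ 3, votes yes.
Round 5 — no new yes votes; cascade stops.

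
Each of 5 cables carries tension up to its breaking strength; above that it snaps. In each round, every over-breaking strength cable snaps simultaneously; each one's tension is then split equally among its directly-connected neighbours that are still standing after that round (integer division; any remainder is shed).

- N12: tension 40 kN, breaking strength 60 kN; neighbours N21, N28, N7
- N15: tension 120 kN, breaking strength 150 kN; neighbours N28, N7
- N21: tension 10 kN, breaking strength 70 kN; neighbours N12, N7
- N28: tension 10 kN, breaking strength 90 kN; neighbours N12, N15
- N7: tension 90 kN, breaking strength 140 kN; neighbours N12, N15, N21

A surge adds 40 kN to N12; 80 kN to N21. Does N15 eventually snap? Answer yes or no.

Round 1 — N12 at 80 > 60; N21 at 90 > 70. N12, N21 snap.
  N12 sheds 80 kN to N28, N7: 40 each.
    N28: 10+40 = 50 ≤ 90
    N7: 90+40 = 130 ≤ 140
  N21 sheds 90 kN to N7: 90 each.
    N7: 130+90 = 220 > 140
Round 2 — N7 snaps.
  N7 sheds 220 kN to N15: 220 each.
    N15: 120+220 = 340 > 150
Round 3 — N15 snaps.
  N15 sheds 340 kN to N28: 340 each.
    N28: 50+340 = 390 > 90
Round 4 — N28 snaps.
  N28 sheds 390 kN: no online neighbours, lost.
No further breaks.

yes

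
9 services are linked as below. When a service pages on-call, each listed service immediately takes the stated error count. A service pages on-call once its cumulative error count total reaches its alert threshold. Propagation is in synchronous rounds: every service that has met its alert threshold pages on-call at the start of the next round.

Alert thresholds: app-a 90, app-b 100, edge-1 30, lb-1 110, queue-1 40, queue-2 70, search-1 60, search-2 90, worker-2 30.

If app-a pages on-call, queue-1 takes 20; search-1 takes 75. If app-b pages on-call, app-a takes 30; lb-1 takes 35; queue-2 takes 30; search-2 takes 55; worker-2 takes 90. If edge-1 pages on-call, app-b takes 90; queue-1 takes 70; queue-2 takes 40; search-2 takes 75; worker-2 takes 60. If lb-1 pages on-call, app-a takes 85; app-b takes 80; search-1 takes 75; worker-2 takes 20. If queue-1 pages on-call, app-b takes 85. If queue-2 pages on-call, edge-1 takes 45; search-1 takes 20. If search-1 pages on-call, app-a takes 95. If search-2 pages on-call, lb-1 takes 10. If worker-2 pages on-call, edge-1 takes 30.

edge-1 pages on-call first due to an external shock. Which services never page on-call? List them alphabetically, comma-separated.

app-a, lb-1, search-1

Round 1 — edge-1 pages on-call (initial).
  app-b: +90 → 90 < 100
  queue-1: +70 → 70 ≥ 40
  queue-2: +40 → 40 < 70
  search-2: +75 → 75 < 90
  worker-2: +60 → 60 ≥ 30
Round 2 — queue-1, worker-2 page on-call.
  app-b: +85 → 175 ≥ 100
Round 3 — app-b pages on-call.
  app-a: +30 → 30 < 90
  lb-1: +35 → 35 < 110
  queue-2: +30 → 70 ≥ 70
  search-2: +55 → 130 ≥ 90
Round 4 — queue-2, search-2 page on-call.
  lb-1: +10 → 45 < 110
  search-1: +20 → 20 < 60
No further pages.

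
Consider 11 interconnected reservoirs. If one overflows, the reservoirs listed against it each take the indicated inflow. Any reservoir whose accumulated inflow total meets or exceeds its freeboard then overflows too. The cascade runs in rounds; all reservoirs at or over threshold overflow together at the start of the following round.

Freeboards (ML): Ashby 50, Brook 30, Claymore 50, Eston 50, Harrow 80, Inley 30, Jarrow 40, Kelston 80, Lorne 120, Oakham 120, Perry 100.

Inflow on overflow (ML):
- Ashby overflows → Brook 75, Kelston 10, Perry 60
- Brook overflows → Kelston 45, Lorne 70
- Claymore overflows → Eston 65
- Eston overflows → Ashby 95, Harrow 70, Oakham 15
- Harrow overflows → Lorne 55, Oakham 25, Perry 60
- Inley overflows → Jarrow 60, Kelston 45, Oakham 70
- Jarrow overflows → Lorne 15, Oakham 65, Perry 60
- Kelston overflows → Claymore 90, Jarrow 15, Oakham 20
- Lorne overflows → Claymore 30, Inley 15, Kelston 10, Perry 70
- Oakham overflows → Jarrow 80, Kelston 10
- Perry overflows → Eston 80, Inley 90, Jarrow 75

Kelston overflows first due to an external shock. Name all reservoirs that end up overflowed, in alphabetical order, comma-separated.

Round 1 — Kelston overflows (initial).
  Claymore: +90 → 90 ≥ 50
  Jarrow: +15 → 15 < 40
  Oakham: +20 → 20 < 120
Round 2 — Claymore overflows.
  Eston: +65 → 65 ≥ 50
Round 3 — Eston overflows.
  Ashby: +95 → 95 ≥ 50
  Harrow: +70 → 70 < 80
  Oakham: +15 → 35 < 120
Round 4 — Ashby overflows.
  Brook: +75 → 75 ≥ 30
  Perry: +60 → 60 < 100
Round 5 — Brook overflows.
  Lorne: +70 → 70 < 120
No further overflows.

Ashby, Brook, Claymore, Eston, Kelston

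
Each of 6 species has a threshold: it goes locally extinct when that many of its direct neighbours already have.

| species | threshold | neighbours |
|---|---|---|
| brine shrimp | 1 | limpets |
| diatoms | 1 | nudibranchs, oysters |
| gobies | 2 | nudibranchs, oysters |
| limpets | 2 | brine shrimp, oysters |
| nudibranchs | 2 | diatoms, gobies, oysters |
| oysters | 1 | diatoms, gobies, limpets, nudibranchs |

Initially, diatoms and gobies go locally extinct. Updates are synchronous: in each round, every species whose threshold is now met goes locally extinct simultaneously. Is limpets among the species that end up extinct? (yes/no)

Round 1 — diatoms, gobies go locally extinct (initial).
Round 2 — checking thresholds:
  nudibranchs: 2 of 3 neighbours ≥ 2, goes locally extinct.
  oysters: 2 of 4 neighbours ≥ 1, goes locally extinct.
Round 3 — no new extinctions; cascade stops.

no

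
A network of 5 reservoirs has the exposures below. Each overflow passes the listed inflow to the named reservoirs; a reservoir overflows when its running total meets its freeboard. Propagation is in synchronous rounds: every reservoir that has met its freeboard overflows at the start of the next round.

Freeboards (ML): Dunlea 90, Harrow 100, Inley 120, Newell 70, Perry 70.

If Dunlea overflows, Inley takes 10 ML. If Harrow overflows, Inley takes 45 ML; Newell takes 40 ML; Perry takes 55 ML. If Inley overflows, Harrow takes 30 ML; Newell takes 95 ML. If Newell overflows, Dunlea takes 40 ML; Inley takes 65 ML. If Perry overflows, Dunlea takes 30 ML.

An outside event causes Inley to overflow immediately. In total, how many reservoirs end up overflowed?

Round 1 — Inley overflows (initial).
  Harrow: +30 → 30 < 100
  Newell: +95 → 95 ≥ 70
Round 2 — Newell overflows.
  Dunlea: +40 → 40 < 90
No further overflows.

2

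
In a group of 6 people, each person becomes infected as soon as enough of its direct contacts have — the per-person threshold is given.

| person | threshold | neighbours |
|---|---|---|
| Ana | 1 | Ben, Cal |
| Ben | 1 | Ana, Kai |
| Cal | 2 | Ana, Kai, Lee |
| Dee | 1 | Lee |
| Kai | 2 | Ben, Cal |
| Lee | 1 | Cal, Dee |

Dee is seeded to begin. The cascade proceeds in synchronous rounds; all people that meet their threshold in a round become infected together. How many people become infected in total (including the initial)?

Round 1 — Dee becomes infected (initial).
Round 2 — checking thresholds:
  Lee: 1 of 2 neighbours ≥ 1, becomes infected.
Round 3 — no new infections; cascade stops.

2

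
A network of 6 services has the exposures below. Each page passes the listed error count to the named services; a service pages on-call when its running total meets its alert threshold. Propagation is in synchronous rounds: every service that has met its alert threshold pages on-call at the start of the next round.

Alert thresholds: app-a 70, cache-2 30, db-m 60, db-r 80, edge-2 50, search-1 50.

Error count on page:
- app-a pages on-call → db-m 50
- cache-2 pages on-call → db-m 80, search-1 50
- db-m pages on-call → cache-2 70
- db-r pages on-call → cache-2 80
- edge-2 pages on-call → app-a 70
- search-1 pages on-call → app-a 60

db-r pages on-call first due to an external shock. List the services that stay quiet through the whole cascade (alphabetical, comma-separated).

app-a, edge-2

Round 1 — db-r pages on-call (initial).
  cache-2: +80 → 80 ≥ 30
Round 2 — cache-2 pages on-call.
  db-m: +80 → 80 ≥ 60
  search-1: +50 → 50 ≥ 50
Round 3 — db-m, search-1 page on-call.
  app-a: +60 → 60 < 70
No further pages.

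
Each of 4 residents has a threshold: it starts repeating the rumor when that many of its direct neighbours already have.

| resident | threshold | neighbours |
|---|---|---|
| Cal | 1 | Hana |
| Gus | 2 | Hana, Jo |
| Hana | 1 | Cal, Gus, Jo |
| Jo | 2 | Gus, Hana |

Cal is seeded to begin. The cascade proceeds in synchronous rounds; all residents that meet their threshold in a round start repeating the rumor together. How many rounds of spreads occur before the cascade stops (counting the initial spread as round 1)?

Round 1 — Cal starts repeating the rumor (initial).
Round 2 — checking thresholds:
  Hana: 1 of 3 neighbours ≥ 1, starts repeating the rumor.
Round 3 — no new spreads; cascade stops.

2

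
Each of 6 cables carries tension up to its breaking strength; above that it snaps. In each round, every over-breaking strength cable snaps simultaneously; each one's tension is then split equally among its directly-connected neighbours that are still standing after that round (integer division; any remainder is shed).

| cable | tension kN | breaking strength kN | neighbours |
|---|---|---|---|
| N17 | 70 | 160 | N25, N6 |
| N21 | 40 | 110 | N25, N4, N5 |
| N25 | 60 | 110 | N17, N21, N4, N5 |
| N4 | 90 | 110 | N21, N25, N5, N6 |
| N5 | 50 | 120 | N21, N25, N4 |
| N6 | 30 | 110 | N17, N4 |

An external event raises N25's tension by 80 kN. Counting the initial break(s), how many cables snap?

Round 1 — N25 at 140 > 110. N25 snaps.
  N25 sheds 140 kN to N17, N21, N4, N5: 35 each.
    N17: 70+35 = 105 ≤ 160
    N21: 40+35 = 75 ≤ 110
    N4: 90+35 = 125 > 110
    N5: 50+35 = 85 ≤ 120
Round 2 — N4 snaps.
  N4 sheds 125 kN to N21, N5, N6: 41 each (2 lost).
    N21: 75+41 = 116 > 110
    N5: 85+41 = 126 > 120
    N6: 30+41 = 71 ≤ 110
Round 3 — N21, N5 snap.
  N21 sheds 116 kN: no online neighbours, lost.
  N5 sheds 126 kN: no online neighbours, lost.
No further breaks.

4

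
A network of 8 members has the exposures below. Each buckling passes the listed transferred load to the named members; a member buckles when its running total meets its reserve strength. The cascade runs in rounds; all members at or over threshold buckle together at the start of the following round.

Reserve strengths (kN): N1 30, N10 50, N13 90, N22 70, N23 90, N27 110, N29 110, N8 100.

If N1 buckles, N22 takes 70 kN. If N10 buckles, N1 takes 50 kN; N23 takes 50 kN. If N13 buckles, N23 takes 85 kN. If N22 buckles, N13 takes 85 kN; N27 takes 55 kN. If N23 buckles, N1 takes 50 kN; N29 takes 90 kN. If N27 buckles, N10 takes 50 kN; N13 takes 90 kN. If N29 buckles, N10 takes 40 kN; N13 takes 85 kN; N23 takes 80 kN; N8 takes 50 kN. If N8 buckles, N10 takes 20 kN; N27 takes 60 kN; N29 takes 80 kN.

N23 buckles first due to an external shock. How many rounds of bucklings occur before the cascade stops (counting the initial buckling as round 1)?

Round 1 — N23 buckles (initial).
  N1: +50 → 50 ≥ 30
  N29: +90 → 90 < 110
Round 2 — N1 buckles.
  N22: +70 → 70 ≥ 70
Round 3 — N22 buckles.
  N13: +85 → 85 < 90
  N27: +55 → 55 < 110
No further bucklings.

3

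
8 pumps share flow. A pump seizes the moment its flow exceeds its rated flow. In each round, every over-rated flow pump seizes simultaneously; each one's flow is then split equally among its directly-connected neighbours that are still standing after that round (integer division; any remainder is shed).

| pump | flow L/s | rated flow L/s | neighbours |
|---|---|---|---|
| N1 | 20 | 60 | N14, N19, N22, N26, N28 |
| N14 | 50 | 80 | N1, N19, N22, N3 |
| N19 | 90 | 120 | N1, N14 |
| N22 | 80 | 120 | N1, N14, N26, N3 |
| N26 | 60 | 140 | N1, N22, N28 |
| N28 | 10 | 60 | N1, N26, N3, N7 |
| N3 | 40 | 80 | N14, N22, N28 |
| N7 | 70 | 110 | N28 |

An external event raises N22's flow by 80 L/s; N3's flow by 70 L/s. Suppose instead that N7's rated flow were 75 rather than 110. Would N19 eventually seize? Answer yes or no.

With N7's rated flow at 75:
Round 1 — N22 at 160 > 120; N3 at 110 > 80. N22, N3 seize.
  N22 sheds 160 L/s to N1, N14, N26: 53 each (1 lost).
    N1: 20+53 = 73 > 60
    N14: 50+53 = 103 > 80
    N26: 60+53 = 113 ≤ 140
  N3 sheds 110 L/s to N14, N28: 55 each.
    N14: 103+55 = 158 > 80
    N28: 10+55 = 65 > 60
Round 2 — N1, N14, N28 seize.
  N1 sheds 73 L/s to N19, N26: 36 each (1 lost).
    N19: 90+36 = 126 > 120
    N26: 113+36 = 149 > 140
  N14 sheds 158 L/s to N19: 158 each.
    N19: 126+158 = 284 > 120
  N28 sheds 65 L/s to N26, N7: 32 each (1 lost).
    N26: 149+32 = 181 > 140
    N7: 70+32 = 102 > 75
Round 3 — N19, N26, N7 seize.
  N19 sheds 284 L/s: no online neighbours, lost.
  N26 sheds 181 L/s: no online neighbours, lost.
  N7 sheds 102 L/s: no online neighbours, lost.
No further seizures.

yes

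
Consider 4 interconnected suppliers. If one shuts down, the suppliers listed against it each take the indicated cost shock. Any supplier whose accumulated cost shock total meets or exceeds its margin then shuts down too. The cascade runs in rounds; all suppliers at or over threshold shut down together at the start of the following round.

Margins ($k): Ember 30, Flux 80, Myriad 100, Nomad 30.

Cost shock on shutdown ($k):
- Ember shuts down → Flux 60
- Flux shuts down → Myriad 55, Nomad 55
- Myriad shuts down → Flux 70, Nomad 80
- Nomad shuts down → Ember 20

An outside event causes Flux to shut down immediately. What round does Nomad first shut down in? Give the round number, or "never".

Round 1 — Flux shuts down (initial).
  Myriad: +55 → 55 < 100
  Nomad: +55 → 55 ≥ 30
Round 2 — Nomad shuts down.
  Ember: +20 → 20 < 30
No further shutdowns.

2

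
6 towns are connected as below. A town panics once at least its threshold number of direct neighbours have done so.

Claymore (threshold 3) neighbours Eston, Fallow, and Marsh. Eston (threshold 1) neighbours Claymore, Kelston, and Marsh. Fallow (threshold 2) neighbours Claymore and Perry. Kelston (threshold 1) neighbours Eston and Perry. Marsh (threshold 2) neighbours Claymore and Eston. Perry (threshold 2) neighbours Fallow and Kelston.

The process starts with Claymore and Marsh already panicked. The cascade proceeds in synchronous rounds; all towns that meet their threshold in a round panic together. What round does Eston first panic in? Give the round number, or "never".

Round 1 — Claymore, Marsh panic (initial).
Round 2 — checking thresholds:
  Eston: 2 of 3 neighbours ≥ 1, panics.
  Fallow: 1 of 2 neighbours < 2, below threshold.
Round 3 — checking thresholds:
  Fallow: 1 of 2 neighbours < 2, below threshold.
  Kelston: 1 of 2 neighbours ≥ 1, panics.
Round 4 — no new panics; cascade stops.

2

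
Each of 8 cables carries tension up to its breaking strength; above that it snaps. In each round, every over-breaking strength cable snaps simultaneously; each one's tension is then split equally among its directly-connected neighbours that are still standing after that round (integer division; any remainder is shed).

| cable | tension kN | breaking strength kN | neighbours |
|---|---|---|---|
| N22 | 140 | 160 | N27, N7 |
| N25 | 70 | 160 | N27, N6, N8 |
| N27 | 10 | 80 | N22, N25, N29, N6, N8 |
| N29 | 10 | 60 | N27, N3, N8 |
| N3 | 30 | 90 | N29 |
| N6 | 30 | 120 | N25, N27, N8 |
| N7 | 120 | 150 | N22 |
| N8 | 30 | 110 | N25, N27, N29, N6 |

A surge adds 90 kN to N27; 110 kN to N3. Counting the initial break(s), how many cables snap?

Round 1 — N27 at 100 > 80; N3 at 140 > 90. N27, N3 snap.
  N27 sheds 100 kN to N22, N25, N29, N6, N8: 20 each.
    N22: 140+20 = 160 ≤ 160
    N25: 70+20 = 90 ≤ 160
    N29: 10+20 = 30 ≤ 60
    N6: 30+20 = 50 ≤ 120
    N8: 30+20 = 50 ≤ 110
  N3 sheds 140 kN to N29: 140 each.
    N29: 30+140 = 170 > 60
Round 2 — N29 snaps.
  N29 sheds 170 kN to N8: 170 each.
    N8: 50+170 = 220 > 110
Round 3 — N8 snaps.
  N8 sheds 220 kN to N25, N6: 110 each.
    N25: 90+110 = 200 > 160
    N6: 50+110 = 160 > 120
Round 4 — N25, N6 snap.
  N25 sheds 200 kN: no online neighbours, lost.
  N6 sheds 160 kN: no online neighbours, lost.
No further breaks.

6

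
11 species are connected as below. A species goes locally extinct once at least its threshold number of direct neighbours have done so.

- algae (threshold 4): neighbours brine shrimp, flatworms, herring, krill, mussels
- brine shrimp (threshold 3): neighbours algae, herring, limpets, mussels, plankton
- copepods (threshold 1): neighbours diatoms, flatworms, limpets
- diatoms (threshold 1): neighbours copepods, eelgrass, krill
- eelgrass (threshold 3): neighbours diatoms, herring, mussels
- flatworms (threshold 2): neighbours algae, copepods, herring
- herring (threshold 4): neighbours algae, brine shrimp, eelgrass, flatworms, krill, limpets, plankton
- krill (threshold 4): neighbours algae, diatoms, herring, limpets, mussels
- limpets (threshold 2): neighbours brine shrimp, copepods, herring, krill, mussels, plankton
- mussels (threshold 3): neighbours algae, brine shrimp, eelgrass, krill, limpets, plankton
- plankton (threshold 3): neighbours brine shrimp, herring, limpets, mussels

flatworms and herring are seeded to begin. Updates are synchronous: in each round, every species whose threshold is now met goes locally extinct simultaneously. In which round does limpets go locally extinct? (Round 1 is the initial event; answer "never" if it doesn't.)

3

Round 1 — flatworms, herring go locally extinct (initial).
Round 2 — checking thresholds:
  algae: 2 of 5 neighbours < 4, holds.
  brine shrimp: 1 of 5 neighbours < 3, holds.
  copepods: 1 of 3 neighbours ≥ 1, goes locally extinct.
  eelgrass: 1 of 3 neighbours < 3, holds.
  krill: 1 of 5 neighbours < 4, holds.
  limpets: 1 of 6 neighbours < 2, holds.
  plankton: 1 of 4 neighbours < 3, holds.
Round 3 — checking thresholds:
  algae: 2 of 5 neighbours < 4, holds.
  brine shrimp: 1 of 5 neighbours < 3, holds.
  diatoms: 1 of 3 neighbours ≥ 1, goes locally extinct.
  eelgrass: 1 of 3 neighbours < 3, holds.
  krill: 1 of 5 neighbours < 4, holds.
  limpets: 2 of 6 neighbours ≥ 2, goes locally extinct.
  plankton: 1 of 4 neighbours < 3, holds.
Round 4 — no new extinctions; cascade stops.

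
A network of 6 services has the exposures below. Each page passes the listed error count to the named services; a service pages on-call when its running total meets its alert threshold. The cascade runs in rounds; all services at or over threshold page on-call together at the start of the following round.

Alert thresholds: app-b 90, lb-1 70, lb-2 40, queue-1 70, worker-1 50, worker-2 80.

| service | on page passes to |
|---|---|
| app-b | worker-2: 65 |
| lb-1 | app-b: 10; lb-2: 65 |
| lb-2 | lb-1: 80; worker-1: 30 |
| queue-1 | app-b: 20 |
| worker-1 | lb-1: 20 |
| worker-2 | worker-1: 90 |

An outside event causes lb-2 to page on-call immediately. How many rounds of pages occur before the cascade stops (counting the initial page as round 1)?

Round 1 — lb-2 pages on-call (initial).
  lb-1: +80 → 80 ≥ 70
  worker-1: +30 → 30 < 50
Round 2 — lb-1 pages on-call.
  app-b: +10 → 10 < 90
No further pages.

2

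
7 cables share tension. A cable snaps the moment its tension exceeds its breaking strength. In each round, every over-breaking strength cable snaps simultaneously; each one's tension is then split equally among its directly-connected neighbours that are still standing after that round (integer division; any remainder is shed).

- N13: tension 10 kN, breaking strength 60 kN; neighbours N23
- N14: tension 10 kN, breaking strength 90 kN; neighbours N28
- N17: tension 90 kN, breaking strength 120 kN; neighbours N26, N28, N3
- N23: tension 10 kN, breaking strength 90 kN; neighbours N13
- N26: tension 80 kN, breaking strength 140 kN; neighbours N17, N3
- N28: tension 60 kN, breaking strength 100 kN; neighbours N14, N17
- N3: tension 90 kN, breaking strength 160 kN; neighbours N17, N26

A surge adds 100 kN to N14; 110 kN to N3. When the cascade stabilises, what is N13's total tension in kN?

Round 1 — N14 at 110 > 90; N3 at 200 > 160. N14, N3 snap.
  N14 sheds 110 kN to N28: 110 each.
    N28: 60+110 = 170 > 100
  N3 sheds 200 kN to N17, N26: 100 each.
    N17: 90+100 = 190 > 120
    N26: 80+100 = 180 > 140
Round 2 — N17, N26, N28 snap.
  N17 sheds 190 kN: no online neighbours, lost.
  N26 sheds 180 kN: no online neighbours, lost.
  N28 sheds 170 kN: no online neighbours, lost.
No further breaks.

10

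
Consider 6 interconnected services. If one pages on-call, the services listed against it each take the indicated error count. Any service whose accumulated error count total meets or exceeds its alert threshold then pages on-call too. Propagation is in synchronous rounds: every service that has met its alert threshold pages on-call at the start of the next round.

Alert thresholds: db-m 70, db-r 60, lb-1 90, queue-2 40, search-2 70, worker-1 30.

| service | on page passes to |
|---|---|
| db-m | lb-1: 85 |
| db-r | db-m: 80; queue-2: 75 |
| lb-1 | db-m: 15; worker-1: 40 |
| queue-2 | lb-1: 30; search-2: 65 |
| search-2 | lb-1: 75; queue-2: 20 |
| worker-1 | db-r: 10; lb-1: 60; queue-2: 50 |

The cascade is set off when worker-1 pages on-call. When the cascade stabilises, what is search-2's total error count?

Round 1 — worker-1 pages on-call (initial).
  db-r: +10 → 10 < 60
  lb-1: +60 → 60 < 90
  queue-2: +50 → 50 ≥ 40
Round 2 — queue-2 pages on-call.
  lb-1: +30 → 90 ≥ 90
  search-2: +65 → 65 < 70
Round 3 — lb-1 pages on-call.
  db-m: +15 → 15 < 70
No further pages.

65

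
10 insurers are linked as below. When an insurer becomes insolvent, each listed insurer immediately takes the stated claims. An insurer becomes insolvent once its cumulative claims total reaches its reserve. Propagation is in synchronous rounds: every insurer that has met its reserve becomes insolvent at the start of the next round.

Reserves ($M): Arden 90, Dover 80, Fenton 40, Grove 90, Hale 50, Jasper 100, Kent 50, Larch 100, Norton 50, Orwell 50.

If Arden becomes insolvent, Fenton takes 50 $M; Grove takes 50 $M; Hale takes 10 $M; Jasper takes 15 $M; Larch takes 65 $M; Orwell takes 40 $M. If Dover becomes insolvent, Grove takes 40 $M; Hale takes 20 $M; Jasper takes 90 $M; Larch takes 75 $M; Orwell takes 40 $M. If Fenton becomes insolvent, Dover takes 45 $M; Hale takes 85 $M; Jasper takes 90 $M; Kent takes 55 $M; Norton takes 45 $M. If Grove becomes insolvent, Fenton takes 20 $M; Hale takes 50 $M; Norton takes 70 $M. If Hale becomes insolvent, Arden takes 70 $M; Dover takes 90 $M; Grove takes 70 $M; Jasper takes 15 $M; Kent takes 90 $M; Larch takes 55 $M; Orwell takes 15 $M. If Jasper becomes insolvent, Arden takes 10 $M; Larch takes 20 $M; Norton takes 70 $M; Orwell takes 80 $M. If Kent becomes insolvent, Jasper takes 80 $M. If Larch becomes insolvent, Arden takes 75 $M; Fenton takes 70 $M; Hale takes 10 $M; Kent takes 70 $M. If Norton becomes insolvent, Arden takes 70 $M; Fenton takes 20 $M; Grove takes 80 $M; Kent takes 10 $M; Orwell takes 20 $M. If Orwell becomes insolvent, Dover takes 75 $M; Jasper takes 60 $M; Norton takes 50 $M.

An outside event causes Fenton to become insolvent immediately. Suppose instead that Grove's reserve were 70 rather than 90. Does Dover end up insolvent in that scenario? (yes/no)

yes

With Grove's reserve at 70:
Round 1 — Fenton becomes insolvent (initial).
  Dover: +45 → 45 < 80
  Hale: +85 → 85 ≥ 50
  Jasper: +90 → 90 < 100
  Kent: +55 → 55 ≥ 50
  Norton: +45 → 45 < 50
Round 2 — Hale, Kent become insolvent.
  Arden: +70 → 70 < 90
  Dover: +90 → 135 ≥ 80
  Grove: +70 → 70 ≥ 70
  Jasper: +15+80 → 185 ≥ 100
  Larch: +55 → 55 < 100
  Orwell: +15 → 15 < 50
Round 3 — Dover, Grove, Jasper become insolvent.
  Arden: +10 → 80 < 90
  Larch: +75+20 → 150 ≥ 100
  Norton: +70+70 → 185 ≥ 50
  Orwell: +40+80 → 135 ≥ 50
Round 4 — Larch, Norton, Orwell become insolvent.
  Arden: +75+70 → 225 ≥ 90
Round 5 — Arden becomes insolvent.
No further insolvencies.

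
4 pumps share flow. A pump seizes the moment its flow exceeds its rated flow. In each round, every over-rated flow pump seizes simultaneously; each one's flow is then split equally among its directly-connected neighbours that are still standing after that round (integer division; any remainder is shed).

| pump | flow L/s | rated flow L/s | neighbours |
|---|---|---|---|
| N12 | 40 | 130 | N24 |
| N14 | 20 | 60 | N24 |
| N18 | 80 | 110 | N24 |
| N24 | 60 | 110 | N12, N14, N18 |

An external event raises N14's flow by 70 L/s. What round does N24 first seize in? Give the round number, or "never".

2

Round 1 — N14 at 90 > 60. N14 seizes.
  N14 sheds 90 L/s to N24: 90 each.
    N24: 60+90 = 150 > 110
Round 2 — N24 seizes.
  N24 sheds 150 L/s to N12, N18: 75 each.
    N12: 40+75 = 115 ≤ 130
    N18: 80+75 = 155 > 110
Round 3 — N18 seizes.
  N18 sheds 155 L/s: no online neighbours, lost.
No further seizures.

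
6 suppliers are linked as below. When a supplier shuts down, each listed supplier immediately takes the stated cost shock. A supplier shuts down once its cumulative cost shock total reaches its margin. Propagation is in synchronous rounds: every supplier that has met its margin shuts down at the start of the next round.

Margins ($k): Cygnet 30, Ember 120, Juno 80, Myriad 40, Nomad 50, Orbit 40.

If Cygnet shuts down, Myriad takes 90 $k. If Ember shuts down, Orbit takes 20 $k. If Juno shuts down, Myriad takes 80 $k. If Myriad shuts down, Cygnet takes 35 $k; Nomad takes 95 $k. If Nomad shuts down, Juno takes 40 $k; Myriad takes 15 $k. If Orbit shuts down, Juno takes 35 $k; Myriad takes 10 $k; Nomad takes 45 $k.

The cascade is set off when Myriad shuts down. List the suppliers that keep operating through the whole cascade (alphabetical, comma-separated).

Round 1 — Myriad shuts down (initial).
  Cygnet: +35 → 35 ≥ 30
  Nomad: +95 → 95 ≥ 50
Round 2 — Cygnet, Nomad shut down.
  Juno: +40 → 40 < 80
No further shutdowns.

Ember, Juno, Orbit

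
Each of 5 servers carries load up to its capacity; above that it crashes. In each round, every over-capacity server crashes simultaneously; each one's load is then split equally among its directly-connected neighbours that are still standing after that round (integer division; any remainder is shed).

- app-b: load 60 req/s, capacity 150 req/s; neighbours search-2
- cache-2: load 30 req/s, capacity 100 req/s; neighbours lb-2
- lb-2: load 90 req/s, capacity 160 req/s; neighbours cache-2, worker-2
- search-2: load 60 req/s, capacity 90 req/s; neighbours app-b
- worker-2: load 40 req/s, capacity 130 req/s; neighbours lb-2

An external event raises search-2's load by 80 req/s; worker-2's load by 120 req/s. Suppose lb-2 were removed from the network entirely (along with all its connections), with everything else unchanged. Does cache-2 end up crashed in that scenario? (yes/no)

With lb-2 removed:
Round 1 — search-2 at 140 > 90; worker-2 at 160 > 130. search-2, worker-2 crash.
  search-2 sheds 140 req/s to app-b: 140 each.
    app-b: 60+140 = 200 > 150
  worker-2 sheds 160 req/s: no online neighbours, lost.
Round 2 — app-b crashes.
  app-b sheds 200 req/s: no online neighbours, lost.
No further crashes.

no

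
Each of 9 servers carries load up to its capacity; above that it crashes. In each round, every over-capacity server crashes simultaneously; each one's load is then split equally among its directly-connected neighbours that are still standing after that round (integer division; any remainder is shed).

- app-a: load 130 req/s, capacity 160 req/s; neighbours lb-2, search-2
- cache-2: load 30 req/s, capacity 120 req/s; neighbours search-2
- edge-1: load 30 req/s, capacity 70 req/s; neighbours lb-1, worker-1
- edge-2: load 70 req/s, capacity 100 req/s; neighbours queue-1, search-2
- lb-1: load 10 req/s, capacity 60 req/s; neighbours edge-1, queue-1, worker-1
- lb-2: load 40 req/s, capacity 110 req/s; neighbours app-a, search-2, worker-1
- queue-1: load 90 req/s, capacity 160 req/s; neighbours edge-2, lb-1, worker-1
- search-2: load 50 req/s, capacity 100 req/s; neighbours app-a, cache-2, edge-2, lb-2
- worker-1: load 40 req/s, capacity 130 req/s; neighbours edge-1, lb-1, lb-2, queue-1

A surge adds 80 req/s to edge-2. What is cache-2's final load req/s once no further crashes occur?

Round 1 — edge-2 at 150 > 100. edge-2 crashes.
  edge-2 sheds 150 req/s to queue-1, search-2: 75 each.
    queue-1: 90+75 = 165 > 160
    search-2: 50+75 = 125 > 100
Round 2 — queue-1, search-2 crash.
  queue-1 sheds 165 req/s to lb-1, worker-1: 82 each (1 lost).
    lb-1: 10+82 = 92 > 60
    worker-1: 40+82 = 122 ≤ 130
  search-2 sheds 125 req/s to app-a, cache-2, lb-2: 41 each (2 lost).
    app-a: 130+41 = 171 > 160
    cache-2: 30+41 = 71 ≤ 120
    lb-2: 40+41 = 81 ≤ 110
Round 3 — app-a, lb-1 crash.
  app-a sheds 171 req/s to lb-2: 171 each.
    lb-2: 81+171 = 252 > 110
  lb-1 sheds 92 req/s to edge-1, worker-1: 46 each.
    edge-1: 30+46 = 76 > 70
    worker-1: 122+46 = 168 > 130
Round 4 — edge-1, lb-2, worker-1 crash.
  edge-1 sheds 76 req/s: no online neighbours, lost.
  lb-2 sheds 252 req/s: no online neighbours, lost.
  worker-1 sheds 168 req/s: no online neighbours, lost.
No further crashes.

71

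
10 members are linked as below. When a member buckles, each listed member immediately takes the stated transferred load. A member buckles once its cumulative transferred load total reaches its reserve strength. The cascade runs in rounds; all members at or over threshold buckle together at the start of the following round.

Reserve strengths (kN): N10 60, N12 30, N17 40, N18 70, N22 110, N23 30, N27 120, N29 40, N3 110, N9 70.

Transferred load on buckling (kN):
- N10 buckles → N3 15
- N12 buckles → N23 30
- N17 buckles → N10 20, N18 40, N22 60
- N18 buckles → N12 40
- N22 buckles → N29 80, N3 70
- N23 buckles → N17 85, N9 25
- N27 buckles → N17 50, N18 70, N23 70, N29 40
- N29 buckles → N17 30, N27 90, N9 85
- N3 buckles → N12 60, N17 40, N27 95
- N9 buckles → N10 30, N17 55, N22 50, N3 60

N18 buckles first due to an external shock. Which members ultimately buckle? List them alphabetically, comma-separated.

N12, N17, N18, N23

Round 1 — N18 buckles (initial).
  N12: +40 → 40 ≥ 30
Round 2 — N12 buckles.
  N23: +30 → 30 ≥ 30
Round 3 — N23 buckles.
  N17: +85 → 85 ≥ 40
  N9: +25 → 25 < 70
Round 4 — N17 buckles.
  N10: +20 → 20 < 60
  N22: +60 → 60 < 110
No further bucklings.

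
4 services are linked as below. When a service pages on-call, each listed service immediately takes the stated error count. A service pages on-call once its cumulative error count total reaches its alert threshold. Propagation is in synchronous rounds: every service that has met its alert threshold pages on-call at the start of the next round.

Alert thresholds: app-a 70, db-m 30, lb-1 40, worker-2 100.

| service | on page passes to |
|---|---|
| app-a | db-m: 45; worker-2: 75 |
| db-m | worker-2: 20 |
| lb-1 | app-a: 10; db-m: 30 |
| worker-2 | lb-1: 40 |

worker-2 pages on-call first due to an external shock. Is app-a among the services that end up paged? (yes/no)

Round 1 — worker-2 pages on-call (initial).
  lb-1: +40 → 40 ≥ 40
Round 2 — lb-1 pages on-call.
  app-a: +10 → 10 < 70
  db-m: +30 → 30 ≥ 30
Round 3 — db-m pages on-call.
No further pages.

no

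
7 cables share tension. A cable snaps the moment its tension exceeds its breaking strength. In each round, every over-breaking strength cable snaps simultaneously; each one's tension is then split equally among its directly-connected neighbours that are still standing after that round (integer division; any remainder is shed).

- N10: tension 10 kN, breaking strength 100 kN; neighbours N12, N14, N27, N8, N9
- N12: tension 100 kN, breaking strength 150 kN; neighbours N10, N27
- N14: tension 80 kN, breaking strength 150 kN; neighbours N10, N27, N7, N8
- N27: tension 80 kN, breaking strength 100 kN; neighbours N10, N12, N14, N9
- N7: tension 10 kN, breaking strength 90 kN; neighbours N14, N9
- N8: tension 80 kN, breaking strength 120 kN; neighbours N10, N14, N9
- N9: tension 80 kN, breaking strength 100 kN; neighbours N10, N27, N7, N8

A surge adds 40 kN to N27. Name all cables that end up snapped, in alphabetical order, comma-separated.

N27, N9

Round 1 — N27 at 120 > 100. N27 snaps.
  N27 sheds 120 kN to N10, N12, N14, N9: 30 each.
    N10: 10+30 = 40 ≤ 100
    N12: 100+30 = 130 ≤ 150
    N14: 80+30 = 110 ≤ 150
    N9: 80+30 = 110 > 100
Round 2 — N9 snaps.
  N9 sheds 110 kN to N10, N7, N8: 36 each (2 lost).
    N10: 40+36 = 76 ≤ 100
    N7: 10+36 = 46 ≤ 90
    N8: 80+36 = 116 ≤ 120
No further breaks.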